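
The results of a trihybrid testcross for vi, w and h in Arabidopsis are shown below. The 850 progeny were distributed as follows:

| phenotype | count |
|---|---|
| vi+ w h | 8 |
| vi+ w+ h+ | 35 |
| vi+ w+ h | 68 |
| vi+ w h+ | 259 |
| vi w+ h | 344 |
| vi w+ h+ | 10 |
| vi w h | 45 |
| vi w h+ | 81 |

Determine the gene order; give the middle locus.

h

The two most frequent reciprocal classes, vi w+ h and vi+ w h+, are the parental types, so the F1 was vi w+ h / vi+ w h+.
The two rarest classes, vi w+ h+ and vi+ w h, are the double crossovers. Comparing them with the parentals, only the h allele has switched, so h is the middle locus and the order is w – h – vi.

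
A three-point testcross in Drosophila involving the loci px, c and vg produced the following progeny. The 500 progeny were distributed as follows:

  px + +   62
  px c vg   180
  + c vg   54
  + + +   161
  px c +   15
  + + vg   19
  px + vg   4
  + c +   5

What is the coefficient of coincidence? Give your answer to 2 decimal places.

0.84

The two most frequent reciprocal classes, + + + and px c vg, are the parental types, so the F1 was + + + / px c vg.
The two rarest classes, + c + and px + vg, are the double crossovers. Comparing them with the parentals, only the c allele has switched, so c is the middle locus and the order is vg – c – px.
vg–c: (34 + 9)/500 = 0.0860; c–px: (116 + 9)/500 = 0.2500.
Expected DCO frequency = 0.0860 × 0.2500 ≈ 0.02150; observed = 9/500 ≈ 0.01800.
Coefficient of coincidence = 0.01800/0.02150 ≈ 0.84.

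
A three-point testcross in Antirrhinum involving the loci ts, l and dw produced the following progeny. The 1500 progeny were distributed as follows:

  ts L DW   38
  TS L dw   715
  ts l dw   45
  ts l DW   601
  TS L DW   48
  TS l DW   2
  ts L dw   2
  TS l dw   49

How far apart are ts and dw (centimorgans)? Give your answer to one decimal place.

The two most frequent reciprocal classes, ts l DW and TS L dw, are the parental types, so the F1 was ts l DW / TS L dw.
The two rarest classes, TS l DW and ts L dw, are the double crossovers. Comparing them with the parentals, only the ts allele has switched, so ts is the middle locus and the order is dw – ts – l.
Crossovers in the dw–ts interval produce the single-crossover classes ts l dw and TS L DW (45 + 48 = 93) plus the double crossovers (4).
RF(dw–ts) = (93 + 4) / 1500 = 97/1500 = 0.0647 → 6.5 centimorgans.

6.5 centimorgans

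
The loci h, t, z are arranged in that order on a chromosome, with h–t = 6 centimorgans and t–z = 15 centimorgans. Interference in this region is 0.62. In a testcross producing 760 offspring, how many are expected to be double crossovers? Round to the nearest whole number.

Map distances give recombination frequencies of 0.060 and 0.150 for the two intervals.
With interference 0.62 (so coincidence = 0.38), expected double-crossover frequency = 0.060 × 0.150 × 0.38 = 0.00342.
Expected number = 0.00342 × 760 = 2.60 ≈ 3.

3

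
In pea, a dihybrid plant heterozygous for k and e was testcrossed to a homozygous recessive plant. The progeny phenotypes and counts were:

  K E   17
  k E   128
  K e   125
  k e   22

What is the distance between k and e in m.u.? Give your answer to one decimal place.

13.4 m.u.

The two most frequent classes, K e (125) and k E (128), are the parental types, so the F1 was K e / k E.
The recombinant classes are K E and k e: 17 + 22 = 39.
Recombination frequency = 39/292 = 0.1336 ≈ 13.4%, i.e. 13.4 m.u.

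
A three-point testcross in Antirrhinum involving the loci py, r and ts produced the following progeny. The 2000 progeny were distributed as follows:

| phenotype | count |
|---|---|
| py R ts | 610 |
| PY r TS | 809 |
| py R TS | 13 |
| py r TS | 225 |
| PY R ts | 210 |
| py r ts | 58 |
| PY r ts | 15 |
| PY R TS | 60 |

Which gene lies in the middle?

ts

The two most frequent reciprocal classes, py R ts and PY r TS, are the parental types, so the F1 was py R ts / PY r TS.
The two rarest classes, py R TS and PY r ts, are the double crossovers. Comparing them with the parentals, only the ts allele has switched, so ts is the middle locus and the order is py – ts – r.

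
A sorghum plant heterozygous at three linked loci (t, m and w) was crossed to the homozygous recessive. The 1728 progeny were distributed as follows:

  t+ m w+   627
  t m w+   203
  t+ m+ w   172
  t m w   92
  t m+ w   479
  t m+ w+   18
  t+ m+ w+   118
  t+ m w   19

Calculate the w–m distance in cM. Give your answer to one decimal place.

14.3 cM

The two most frequent reciprocal classes, t m+ w and t+ m w+, are the parental types, so the F1 was t m+ w / t+ m w+.
The two rarest classes, t m+ w+ and t+ m w, are the double crossovers. Comparing them with the parentals, only the w allele has switched, so w is the middle locus and the order is m – w – t.
Crossovers in the m–w interval produce the single-crossover classes t m w and t+ m+ w+ (92 + 118 = 210) plus the double crossovers (37).
RF(m–w) = (210 + 37) / 1728 = 247/1728 = 0.1429 → 14.3 cM.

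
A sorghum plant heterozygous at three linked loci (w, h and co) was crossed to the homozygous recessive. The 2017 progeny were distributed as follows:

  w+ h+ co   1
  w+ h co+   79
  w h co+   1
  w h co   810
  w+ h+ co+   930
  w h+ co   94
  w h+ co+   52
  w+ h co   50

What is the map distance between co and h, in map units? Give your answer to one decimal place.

The two most frequent reciprocal classes, w h co and w+ h+ co+, are the parental types, so the F1 was w h co / w+ h+ co+.
The two rarest classes, w h co+ and w+ h+ co, are the double crossovers. Comparing them with the parentals, only the co allele has switched, so co is the middle locus and the order is w – co – h.
Crossovers in the co–h interval produce the single-crossover classes w h+ co and w+ h co+ (94 + 79 = 173) plus the double crossovers (2).
RF(co–h) = (173 + 2) / 2017 = 175/2017 = 0.0868 → 8.7 map units.

8.7 map units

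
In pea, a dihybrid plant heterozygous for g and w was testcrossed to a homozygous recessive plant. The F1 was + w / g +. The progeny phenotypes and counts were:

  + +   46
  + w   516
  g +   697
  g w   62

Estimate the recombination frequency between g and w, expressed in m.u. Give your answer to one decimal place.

The recombinant classes are + + and g w: 46 + 62 = 108.
Recombination frequency = 108/1321 = 0.0818 ≈ 8.2%, i.e. 8.2 m.u.

8.2 m.u.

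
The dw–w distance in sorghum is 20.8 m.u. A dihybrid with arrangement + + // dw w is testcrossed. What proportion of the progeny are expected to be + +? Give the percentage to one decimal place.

39.6%

A map distance of 20.8 m.u. corresponds to a recombination frequency of 0.208.
The F1 is + + / dw w, so + + is a parental gamete class with expected frequency (1 − r)/2 = 0.792/2 = 0.3960.
That is 0.3960 = 39.6% of the progeny.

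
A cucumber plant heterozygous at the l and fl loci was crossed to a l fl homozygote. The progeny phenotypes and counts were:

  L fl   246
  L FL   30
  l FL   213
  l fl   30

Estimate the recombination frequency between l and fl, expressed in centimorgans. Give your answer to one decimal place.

11.6 centimorgans

The two most frequent classes, L fl (246) and l FL (213), are the parental types, so the F1 was L fl / l FL.
The recombinant classes are L FL and l fl: 30 + 30 = 60.
Recombination frequency = 60/519 = 0.1156 ≈ 11.6%, i.e. 11.6 centimorgans.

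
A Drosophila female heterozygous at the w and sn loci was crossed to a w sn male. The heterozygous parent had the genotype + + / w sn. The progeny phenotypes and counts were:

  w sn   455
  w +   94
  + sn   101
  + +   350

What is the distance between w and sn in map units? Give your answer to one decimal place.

19.5 map units

The recombinant classes are + sn and w +: 101 + 94 = 195.
Recombination frequency = 195/1000 = 0.1950 ≈ 19.5%, i.e. 19.5 map units.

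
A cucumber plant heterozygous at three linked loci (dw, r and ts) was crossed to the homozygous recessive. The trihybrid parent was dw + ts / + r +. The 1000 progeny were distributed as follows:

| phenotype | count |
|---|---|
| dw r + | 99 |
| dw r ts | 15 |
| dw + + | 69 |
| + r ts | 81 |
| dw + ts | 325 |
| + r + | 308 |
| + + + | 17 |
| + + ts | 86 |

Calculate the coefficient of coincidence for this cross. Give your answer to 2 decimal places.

The two rarest classes, dw r ts and + + +, are the double crossovers. Comparing them with the parentals, only the r allele has switched, so r is the middle locus and the order is dw – r – ts.
dw–r: (185 + 32)/1000 = 0.2170; r–ts: (150 + 32)/1000 = 0.1820.
Expected DCO frequency = 0.2170 × 0.1820 ≈ 0.03949; observed = 32/1000 ≈ 0.03200.
Coefficient of coincidence = 0.03200/0.03949 ≈ 0.81.

0.81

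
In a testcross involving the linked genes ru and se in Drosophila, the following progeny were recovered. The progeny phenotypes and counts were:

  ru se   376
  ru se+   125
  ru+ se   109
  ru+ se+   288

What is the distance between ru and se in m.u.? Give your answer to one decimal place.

The two most frequent classes, ru+ se+ (288) and ru se (376), are the parental types, so the F1 was ru+ se+ / ru se.
The recombinant classes are ru+ se and ru se+: 109 + 125 = 234.
Recombination frequency = 234/898 = 0.2606 ≈ 26.1%, i.e. 26.1 m.u.

26.1 m.u.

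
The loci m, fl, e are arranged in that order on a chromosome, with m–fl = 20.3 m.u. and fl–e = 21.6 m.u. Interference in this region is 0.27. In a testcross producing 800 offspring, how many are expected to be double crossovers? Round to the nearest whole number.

26

Map distances give recombination frequencies of 0.203 and 0.216 for the two intervals.
With interference 0.27 (so coincidence = 0.73), expected double-crossover frequency = 0.203 × 0.216 × 0.73 = 0.03201.
Expected number = 0.03201 × 800 = 25.61 ≈ 26.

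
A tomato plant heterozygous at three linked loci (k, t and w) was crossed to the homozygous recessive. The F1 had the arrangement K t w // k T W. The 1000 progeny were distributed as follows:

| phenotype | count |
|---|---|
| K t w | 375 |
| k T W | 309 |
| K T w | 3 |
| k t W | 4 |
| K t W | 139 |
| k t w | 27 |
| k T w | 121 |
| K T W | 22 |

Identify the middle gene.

The two rarest classes, K T w and k t W, are the double crossovers. Comparing them with the parentals, only the t allele has switched, so t is the middle locus and the order is w – t – k.

t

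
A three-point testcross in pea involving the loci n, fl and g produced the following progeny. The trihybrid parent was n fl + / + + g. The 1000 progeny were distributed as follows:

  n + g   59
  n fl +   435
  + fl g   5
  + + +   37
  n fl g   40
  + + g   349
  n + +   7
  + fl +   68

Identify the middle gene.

The two rarest classes, n + + and + fl g, are the double crossovers. Comparing them with the parentals, only the fl allele has switched, so fl is the middle locus and the order is g – fl – n.

fl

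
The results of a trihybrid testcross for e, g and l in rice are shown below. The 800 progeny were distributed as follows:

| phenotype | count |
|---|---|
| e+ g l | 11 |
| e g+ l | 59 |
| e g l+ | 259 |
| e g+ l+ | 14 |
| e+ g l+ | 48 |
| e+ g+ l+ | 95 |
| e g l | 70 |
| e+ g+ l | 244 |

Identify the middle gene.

The two most frequent reciprocal classes, e g l+ and e+ g+ l, are the parental types, so the F1 was e g l+ / e+ g+ l.
The two rarest classes, e g+ l+ and e+ g l, are the double crossovers. Comparing them with the parentals, only the g allele has switched, so g is the middle locus and the order is l – g – e.

g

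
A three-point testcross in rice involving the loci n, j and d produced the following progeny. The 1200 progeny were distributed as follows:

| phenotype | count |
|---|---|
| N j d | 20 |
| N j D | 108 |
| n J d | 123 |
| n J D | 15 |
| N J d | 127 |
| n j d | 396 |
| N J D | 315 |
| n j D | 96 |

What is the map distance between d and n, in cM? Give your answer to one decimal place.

The two most frequent reciprocal classes, N J D and n j d, are the parental types, so the F1 was N J D / n j d.
The two rarest classes, n J D and N j d, are the double crossovers. Comparing them with the parentals, only the n allele has switched, so n is the middle locus and the order is d – n – j.
Crossovers in the d–n interval produce the single-crossover classes N J d and n j D (127 + 96 = 223) plus the double crossovers (35).
RF(d–n) = (223 + 35) / 1200 = 258/1200 = 0.2150 → 21.5 cM.

21.5 cM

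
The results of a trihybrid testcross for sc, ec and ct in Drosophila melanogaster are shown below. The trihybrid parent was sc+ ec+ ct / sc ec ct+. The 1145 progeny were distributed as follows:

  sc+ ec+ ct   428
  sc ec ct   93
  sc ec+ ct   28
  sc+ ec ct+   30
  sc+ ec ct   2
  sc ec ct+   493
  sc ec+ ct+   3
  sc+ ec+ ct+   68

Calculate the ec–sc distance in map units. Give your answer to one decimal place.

The two rarest classes, sc+ ec ct and sc ec+ ct+, are the double crossovers. Comparing them with the parentals, only the ec allele has switched, so ec is the middle locus and the order is ct – ec – sc.
Crossovers in the ec–sc interval produce the single-crossover classes sc ec+ ct and sc+ ec ct+ (28 + 30 = 58) plus the double crossovers (5).
RF(ec–sc) = (58 + 5) / 1145 = 63/1145 = 0.0550 → 5.5 map units.

5.5 map units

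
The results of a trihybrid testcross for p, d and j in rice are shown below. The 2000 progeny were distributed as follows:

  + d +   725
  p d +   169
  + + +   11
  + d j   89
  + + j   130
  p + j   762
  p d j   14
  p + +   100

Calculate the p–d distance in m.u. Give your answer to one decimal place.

16.2 m.u.

The two most frequent reciprocal classes, + d + and p + j, are the parental types, so the F1 was + d + / p + j.
The two rarest classes, + + + and p d j, are the double crossovers. Comparing them with the parentals, only the d allele has switched, so d is the middle locus and the order is p – d – j.
Crossovers in the p–d interval produce the single-crossover classes p d + and + + j (169 + 130 = 299) plus the double crossovers (25).
RF(p–d) = (299 + 25) / 2000 = 324/2000 = 0.1620 → 16.2 m.u.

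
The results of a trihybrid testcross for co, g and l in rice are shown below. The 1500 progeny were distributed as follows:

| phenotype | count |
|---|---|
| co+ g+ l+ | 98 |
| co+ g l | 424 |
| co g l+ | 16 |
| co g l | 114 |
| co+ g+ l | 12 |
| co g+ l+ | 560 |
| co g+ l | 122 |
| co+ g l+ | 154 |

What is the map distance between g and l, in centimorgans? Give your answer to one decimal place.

20.3 centimorgans

The two most frequent reciprocal classes, co+ g l and co g+ l+, are the parental types, so the F1 was co+ g l / co g+ l+.
The two rarest classes, co+ g+ l and co g l+, are the double crossovers. Comparing them with the parentals, only the g allele has switched, so g is the middle locus and the order is co – g – l.
Crossovers in the g–l interval produce the single-crossover classes co+ g l+ and co g+ l (154 + 122 = 276) plus the double crossovers (28).
RF(g–l) = (276 + 28) / 1500 = 304/1500 = 0.2027 → 20.3 centimorgans.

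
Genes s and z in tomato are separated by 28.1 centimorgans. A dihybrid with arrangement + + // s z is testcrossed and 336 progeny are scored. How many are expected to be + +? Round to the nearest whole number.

A map distance of 28.1 centimorgans corresponds to a recombination frequency of 0.281.
The F1 is + + / s z, so + + is a parental gamete class with expected frequency (1 − r)/2 = 0.719/2 = 0.3595.
Expected number = 0.3595 × 336 = 120.79 ≈ 121.

121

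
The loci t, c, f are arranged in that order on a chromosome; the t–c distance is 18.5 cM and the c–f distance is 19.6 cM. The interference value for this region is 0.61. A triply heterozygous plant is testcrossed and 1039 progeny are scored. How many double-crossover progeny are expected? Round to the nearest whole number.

15

Map distances give recombination frequencies of 0.185 and 0.196 for the two intervals.
With interference 0.61 (so coincidence = 0.39), expected double-crossover frequency = 0.185 × 0.196 × 0.39 = 0.01414.
Expected number = 0.01414 × 1039 = 14.69 ≈ 15.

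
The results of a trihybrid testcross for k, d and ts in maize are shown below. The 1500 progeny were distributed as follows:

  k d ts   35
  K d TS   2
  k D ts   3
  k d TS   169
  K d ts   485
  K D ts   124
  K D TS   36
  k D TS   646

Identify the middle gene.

ts

The two most frequent reciprocal classes, K d ts and k D TS, are the parental types, so the F1 was K d ts / k D TS.
The two rarest classes, K d TS and k D ts, are the double crossovers. Comparing them with the parentals, only the ts allele has switched, so ts is the middle locus and the order is d – ts – k.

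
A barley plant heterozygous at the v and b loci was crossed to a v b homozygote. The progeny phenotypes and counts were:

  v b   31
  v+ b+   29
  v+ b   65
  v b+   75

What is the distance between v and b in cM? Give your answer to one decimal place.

The two most frequent classes, v+ b (65) and v b+ (75), are the parental types, so the F1 was v+ b / v b+.
The recombinant classes are v+ b+ and v b: 29 + 31 = 60.
Recombination frequency = 60/200 = 0.3000 ≈ 30.0%, i.e. 30.0 cM.

30.0 cM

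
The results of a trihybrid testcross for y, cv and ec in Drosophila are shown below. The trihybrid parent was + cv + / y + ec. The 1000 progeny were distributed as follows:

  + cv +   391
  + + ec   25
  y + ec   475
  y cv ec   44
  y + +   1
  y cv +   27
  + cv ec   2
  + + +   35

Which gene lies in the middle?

The two rarest classes, + cv ec and y + +, are the double crossovers. Comparing them with the parentals, only the ec allele has switched, so ec is the middle locus and the order is cv – ec – y.

ec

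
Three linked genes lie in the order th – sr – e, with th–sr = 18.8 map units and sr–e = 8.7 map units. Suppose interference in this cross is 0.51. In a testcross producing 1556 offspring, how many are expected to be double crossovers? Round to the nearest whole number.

Map distances give recombination frequencies of 0.188 and 0.087 for the two intervals.
With interference 0.51 (so coincidence = 0.49), expected double-crossover frequency = 0.188 × 0.087 × 0.49 = 0.00801.
Expected number = 0.00801 × 1556 = 12.47 ≈ 12.

12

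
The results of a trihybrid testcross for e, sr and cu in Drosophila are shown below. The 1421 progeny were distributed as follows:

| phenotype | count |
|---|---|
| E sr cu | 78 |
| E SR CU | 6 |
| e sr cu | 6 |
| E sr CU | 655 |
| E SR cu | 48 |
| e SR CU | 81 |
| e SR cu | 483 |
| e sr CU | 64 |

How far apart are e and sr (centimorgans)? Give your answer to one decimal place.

8.7 centimorgans

The two most frequent reciprocal classes, e SR cu and E sr CU, are the parental types, so the F1 was e SR cu / E sr CU.
The two rarest classes, e sr cu and E SR CU, are the double crossovers. Comparing them with the parentals, only the sr allele has switched, so sr is the middle locus and the order is e – sr – cu.
Crossovers in the e–sr interval produce the single-crossover classes E SR cu and e sr CU (48 + 64 = 112) plus the double crossovers (12).
RF(e–sr) = (112 + 12) / 1421 = 124/1421 = 0.0873 → 8.7 centimorgans.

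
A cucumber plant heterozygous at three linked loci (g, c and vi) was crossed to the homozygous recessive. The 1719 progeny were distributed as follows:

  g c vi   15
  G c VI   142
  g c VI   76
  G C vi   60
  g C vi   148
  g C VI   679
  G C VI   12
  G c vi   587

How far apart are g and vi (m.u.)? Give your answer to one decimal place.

The two most frequent reciprocal classes, g C VI and G c vi, are the parental types, so the F1 was g C VI / G c vi.
The two rarest classes, G C VI and g c vi, are the double crossovers. Comparing them with the parentals, only the g allele has switched, so g is the middle locus and the order is c – g – vi.
Crossovers in the g–vi interval produce the single-crossover classes g C vi and G c VI (148 + 142 = 290) plus the double crossovers (27).
RF(g–vi) = (290 + 27) / 1719 = 317/1719 = 0.1844 → 18.4 m.u.

18.4 m.u.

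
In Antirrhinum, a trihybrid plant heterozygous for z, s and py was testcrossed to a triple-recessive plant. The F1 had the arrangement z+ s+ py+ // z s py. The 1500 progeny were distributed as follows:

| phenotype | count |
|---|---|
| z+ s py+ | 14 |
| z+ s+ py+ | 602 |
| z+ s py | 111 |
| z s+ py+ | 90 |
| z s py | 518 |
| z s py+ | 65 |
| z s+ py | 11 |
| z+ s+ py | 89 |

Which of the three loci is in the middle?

The two rarest classes, z+ s py+ and z s+ py, are the double crossovers. Comparing them with the parentals, only the s allele has switched, so s is the middle locus and the order is py – s – z.

s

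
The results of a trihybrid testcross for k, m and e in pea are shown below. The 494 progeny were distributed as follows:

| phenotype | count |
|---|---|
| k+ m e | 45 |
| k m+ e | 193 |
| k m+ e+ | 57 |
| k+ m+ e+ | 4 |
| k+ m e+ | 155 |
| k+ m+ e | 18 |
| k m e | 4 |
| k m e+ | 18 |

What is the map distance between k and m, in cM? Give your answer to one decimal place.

8.9 cM

The two most frequent reciprocal classes, k+ m e+ and k m+ e, are the parental types, so the F1 was k+ m e+ / k m+ e.
The two rarest classes, k+ m+ e+ and k m e, are the double crossovers. Comparing them with the parentals, only the m allele has switched, so m is the middle locus and the order is e – m – k.
Crossovers in the m–k interval produce the single-crossover classes k m e+ and k+ m+ e (18 + 18 = 36) plus the double crossovers (8).
RF(m–k) = (36 + 8) / 494 = 44/494 = 0.0891 → 8.9 cM.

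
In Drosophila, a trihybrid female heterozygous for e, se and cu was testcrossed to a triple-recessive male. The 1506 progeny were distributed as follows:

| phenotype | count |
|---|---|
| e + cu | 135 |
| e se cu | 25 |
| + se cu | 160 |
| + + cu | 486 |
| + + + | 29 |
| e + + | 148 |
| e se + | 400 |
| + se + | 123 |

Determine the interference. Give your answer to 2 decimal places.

The two most frequent reciprocal classes, + + cu and e se +, are the parental types, so the F1 was + + cu / e se +.
The two rarest classes, + + + and e se cu, are the double crossovers. Comparing them with the parentals, only the cu allele has switched, so cu is the middle locus and the order is e – cu – se.
e–cu: (258 + 54)/1506 = 0.2072; cu–se: (308 + 54)/1506 = 0.2404.
Expected DCO frequency = 0.2072 × 0.2404 ≈ 0.04981; observed = 54/1506 ≈ 0.03586.
Coefficient of coincidence = 0.03586/0.04981 ≈ 0.72; interference = 1 − 0.72 = 0.28.

0.28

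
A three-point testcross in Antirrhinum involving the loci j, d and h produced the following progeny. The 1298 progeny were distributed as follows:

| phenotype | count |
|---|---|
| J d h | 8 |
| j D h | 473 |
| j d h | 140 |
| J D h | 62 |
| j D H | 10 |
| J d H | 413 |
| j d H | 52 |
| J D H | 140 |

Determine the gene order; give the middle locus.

h

The two most frequent reciprocal classes, J d H and j D h, are the parental types, so the F1 was J d H / j D h.
The two rarest classes, J d h and j D H, are the double crossovers. Comparing them with the parentals, only the h allele has switched, so h is the middle locus and the order is d – h – j.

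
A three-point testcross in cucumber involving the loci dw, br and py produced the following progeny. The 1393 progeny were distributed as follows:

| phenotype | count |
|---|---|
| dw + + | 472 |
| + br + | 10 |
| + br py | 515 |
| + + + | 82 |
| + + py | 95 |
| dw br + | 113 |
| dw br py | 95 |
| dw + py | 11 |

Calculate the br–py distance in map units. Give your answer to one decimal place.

16.4 map units

The two most frequent reciprocal classes, dw + + and + br py, are the parental types, so the F1 was dw + + / + br py.
The two rarest classes, dw + py and + br +, are the double crossovers. Comparing them with the parentals, only the py allele has switched, so py is the middle locus and the order is dw – py – br.
Crossovers in the py–br interval produce the single-crossover classes dw br + and + + py (113 + 95 = 208) plus the double crossovers (21).
RF(py–br) = (208 + 21) / 1393 = 229/1393 = 0.1644 → 16.4 map units.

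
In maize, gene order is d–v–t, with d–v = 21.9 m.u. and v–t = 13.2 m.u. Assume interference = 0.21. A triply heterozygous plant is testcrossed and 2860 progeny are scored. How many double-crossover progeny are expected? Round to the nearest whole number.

65

Map distances give recombination frequencies of 0.219 and 0.132 for the two intervals.
With interference 0.21 (so coincidence = 0.79), expected double-crossover frequency = 0.219 × 0.132 × 0.79 = 0.02284.
Expected number = 0.02284 × 2860 = 65.31 ≈ 65.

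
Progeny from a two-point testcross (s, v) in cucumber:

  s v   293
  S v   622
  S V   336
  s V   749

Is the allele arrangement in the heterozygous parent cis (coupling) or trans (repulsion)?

trans

The two most frequent classes are S v (622) and s V (749); these are the parental (non-recombinant) types.
So the F1 carried S v on one chromosome and s V on the other — the recessive alleles are on opposite chromosomes (trans / repulsion).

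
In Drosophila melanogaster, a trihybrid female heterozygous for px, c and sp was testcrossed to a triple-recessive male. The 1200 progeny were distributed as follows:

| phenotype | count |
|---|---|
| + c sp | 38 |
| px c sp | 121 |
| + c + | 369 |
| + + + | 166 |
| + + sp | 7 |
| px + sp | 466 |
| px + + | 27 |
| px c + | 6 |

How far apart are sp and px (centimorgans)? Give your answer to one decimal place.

The two most frequent reciprocal classes, + c + and px + sp, are the parental types, so the F1 was + c + / px + sp.
The two rarest classes, px c + and + + sp, are the double crossovers. Comparing them with the parentals, only the px allele has switched, so px is the middle locus and the order is c – px – sp.
Crossovers in the px–sp interval produce the single-crossover classes + c sp and px + + (38 + 27 = 65) plus the double crossovers (13).
RF(px–sp) = (65 + 13) / 1200 = 78/1200 = 0.0650 → 6.5 centimorgans.

6.5 centimorgans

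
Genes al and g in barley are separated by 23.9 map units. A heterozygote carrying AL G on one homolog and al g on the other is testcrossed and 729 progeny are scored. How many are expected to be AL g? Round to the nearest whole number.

87

A map distance of 23.9 map units corresponds to a recombination frequency of 0.239.
The F1 is AL G / al g, so AL g is a recombinant gamete class with expected frequency r/2 = 0.239/2 = 0.1195.
Expected number = 0.1195 × 729 = 87.12 ≈ 87.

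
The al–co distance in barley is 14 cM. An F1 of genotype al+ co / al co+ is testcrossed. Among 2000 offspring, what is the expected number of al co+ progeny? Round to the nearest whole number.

A map distance of 14 cM corresponds to a recombination frequency of 0.140.
The F1 is al+ co / al co+, so al co+ is a parental gamete class with expected frequency (1 − r)/2 = 0.860/2 = 0.4300.
Expected number = 0.4300 × 2000 = 860.00 ≈ 860.

860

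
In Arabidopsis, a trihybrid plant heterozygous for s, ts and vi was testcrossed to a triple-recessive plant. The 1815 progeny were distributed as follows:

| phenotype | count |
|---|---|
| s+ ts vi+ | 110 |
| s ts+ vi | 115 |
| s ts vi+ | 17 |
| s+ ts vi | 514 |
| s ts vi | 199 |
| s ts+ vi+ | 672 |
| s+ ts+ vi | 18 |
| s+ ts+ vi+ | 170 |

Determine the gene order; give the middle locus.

The two most frequent reciprocal classes, s ts+ vi+ and s+ ts vi, are the parental types, so the F1 was s ts+ vi+ / s+ ts vi.
The two rarest classes, s ts vi+ and s+ ts+ vi, are the double crossovers. Comparing them with the parentals, only the ts allele has switched, so ts is the middle locus and the order is s – ts – vi.

ts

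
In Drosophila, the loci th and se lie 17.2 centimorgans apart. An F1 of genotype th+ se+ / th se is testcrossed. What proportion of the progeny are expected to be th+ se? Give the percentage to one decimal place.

A map distance of 17.2 centimorgans corresponds to a recombination frequency of 0.172.
The F1 is th+ se+ / th se, so th+ se is a recombinant gamete class with expected frequency r/2 = 0.172/2 = 0.0860.
That is 0.0860 = 8.6% of the progeny.

8.6%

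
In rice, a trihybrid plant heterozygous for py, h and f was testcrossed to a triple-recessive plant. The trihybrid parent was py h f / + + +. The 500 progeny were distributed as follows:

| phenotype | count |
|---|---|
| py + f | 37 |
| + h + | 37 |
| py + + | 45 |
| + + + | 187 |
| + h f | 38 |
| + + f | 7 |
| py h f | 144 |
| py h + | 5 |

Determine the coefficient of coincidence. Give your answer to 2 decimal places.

The two rarest classes, py h + and + + f, are the double crossovers. Comparing them with the parentals, only the f allele has switched, so f is the middle locus and the order is py – f – h.
py–f: (83 + 12)/500 = 0.1900; f–h: (74 + 12)/500 = 0.1720.
Expected DCO frequency = 0.1900 × 0.1720 ≈ 0.03268; observed = 12/500 ≈ 0.02400.
Coefficient of coincidence = 0.02400/0.03268 ≈ 0.73.

0.73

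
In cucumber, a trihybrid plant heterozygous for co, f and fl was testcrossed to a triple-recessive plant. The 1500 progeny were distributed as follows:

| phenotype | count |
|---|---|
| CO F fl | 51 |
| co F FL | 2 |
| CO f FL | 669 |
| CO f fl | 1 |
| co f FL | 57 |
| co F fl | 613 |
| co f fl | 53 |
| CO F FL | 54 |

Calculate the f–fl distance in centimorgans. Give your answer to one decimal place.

The two most frequent reciprocal classes, co F fl and CO f FL, are the parental types, so the F1 was co F fl / CO f FL.
The two rarest classes, co F FL and CO f fl, are the double crossovers. Comparing them with the parentals, only the fl allele has switched, so fl is the middle locus and the order is co – fl – f.
Crossovers in the fl–f interval produce the single-crossover classes co f fl and CO F FL (53 + 54 = 107) plus the double crossovers (3).
RF(fl–f) = (107 + 3) / 1500 = 110/1500 = 0.0733 → 7.3 centimorgans.

7.3 centimorgans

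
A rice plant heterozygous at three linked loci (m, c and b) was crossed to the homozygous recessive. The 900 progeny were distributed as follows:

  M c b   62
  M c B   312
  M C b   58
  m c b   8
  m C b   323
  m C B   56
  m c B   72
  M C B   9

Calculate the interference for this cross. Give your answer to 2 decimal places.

0.23

The two most frequent reciprocal classes, M c B and m C b, are the parental types, so the F1 was M c B / m C b.
The two rarest classes, M C B and m c b, are the double crossovers. Comparing them with the parentals, only the c allele has switched, so c is the middle locus and the order is m – c – b.
m–c: (130 + 17)/900 = 0.1633; c–b: (118 + 17)/900 = 0.1500.
Expected DCO frequency = 0.1633 × 0.1500 ≈ 0.02449; observed = 17/900 ≈ 0.01889.
Coefficient of coincidence = 0.01889/0.02449 ≈ 0.77; interference = 1 − 0.77 = 0.23.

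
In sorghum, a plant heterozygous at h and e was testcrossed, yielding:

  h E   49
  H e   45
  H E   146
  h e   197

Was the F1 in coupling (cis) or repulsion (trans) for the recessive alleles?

The two most frequent classes are H E (146) and h e (197); these are the parental (non-recombinant) types.
So the F1 carried H E on one chromosome and h e on the other — the recessive alleles are on the same chromosome (cis / coupling).

cis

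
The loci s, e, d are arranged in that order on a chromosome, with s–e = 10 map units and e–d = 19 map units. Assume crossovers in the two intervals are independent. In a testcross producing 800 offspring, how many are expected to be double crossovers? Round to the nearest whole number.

15

Map distances give recombination frequencies of 0.100 and 0.190 for the two intervals.
With no interference, expected double-crossover frequency = 0.100 × 0.190 = 0.01900.
Expected number = 0.01900 × 800 = 15.20 ≈ 15.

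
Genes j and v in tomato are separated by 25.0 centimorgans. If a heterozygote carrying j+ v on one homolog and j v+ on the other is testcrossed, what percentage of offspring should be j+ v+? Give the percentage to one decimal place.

A map distance of 25.0 centimorgans corresponds to a recombination frequency of 0.250.
The F1 is j+ v / j v+, so j+ v+ is a recombinant gamete class with expected frequency r/2 = 0.250/2 = 0.1250.
That is 0.1250 = 12.5% of the progeny.

12.5%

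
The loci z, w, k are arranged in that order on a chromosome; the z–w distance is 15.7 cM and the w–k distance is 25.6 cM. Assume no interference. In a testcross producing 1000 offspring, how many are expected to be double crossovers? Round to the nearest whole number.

40

Map distances give recombination frequencies of 0.157 and 0.256 for the two intervals.
With no interference, expected double-crossover frequency = 0.157 × 0.256 = 0.04019.
Expected number = 0.04019 × 1000 = 40.19 ≈ 40.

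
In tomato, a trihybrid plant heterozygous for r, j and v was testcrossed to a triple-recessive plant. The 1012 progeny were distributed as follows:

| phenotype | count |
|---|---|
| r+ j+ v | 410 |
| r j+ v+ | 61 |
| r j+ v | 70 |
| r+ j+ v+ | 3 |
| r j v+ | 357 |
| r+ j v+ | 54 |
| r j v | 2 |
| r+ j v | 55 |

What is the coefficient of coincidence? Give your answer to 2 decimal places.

The two most frequent reciprocal classes, r j v+ and r+ j+ v, are the parental types, so the F1 was r j v+ / r+ j+ v.
The two rarest classes, r j v and r+ j+ v+, are the double crossovers. Comparing them with the parentals, only the v allele has switched, so v is the middle locus and the order is r – v – j.
r–v: (124 + 5)/1012 = 0.1275; v–j: (116 + 5)/1012 = 0.1196.
Expected DCO frequency = 0.1275 × 0.1196 ≈ 0.01525; observed = 5/1012 ≈ 0.00494.
Coefficient of coincidence = 0.00494/0.01525 ≈ 0.32.

0.32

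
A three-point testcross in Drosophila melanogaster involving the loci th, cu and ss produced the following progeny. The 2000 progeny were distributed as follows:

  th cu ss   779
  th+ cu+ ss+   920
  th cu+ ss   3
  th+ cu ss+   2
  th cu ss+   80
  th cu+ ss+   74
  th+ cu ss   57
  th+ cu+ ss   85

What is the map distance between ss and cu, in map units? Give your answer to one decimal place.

8.5 map units

The two most frequent reciprocal classes, th+ cu+ ss+ and th cu ss, are the parental types, so the F1 was th+ cu+ ss+ / th cu ss.
The two rarest classes, th+ cu ss+ and th cu+ ss, are the double crossovers. Comparing them with the parentals, only the cu allele has switched, so cu is the middle locus and the order is ss – cu – th.
Crossovers in the ss–cu interval produce the single-crossover classes th+ cu+ ss and th cu ss+ (85 + 80 = 165) plus the double crossovers (5).
RF(ss–cu) = (165 + 5) / 2000 = 170/2000 = 0.0850 → 8.5 map units.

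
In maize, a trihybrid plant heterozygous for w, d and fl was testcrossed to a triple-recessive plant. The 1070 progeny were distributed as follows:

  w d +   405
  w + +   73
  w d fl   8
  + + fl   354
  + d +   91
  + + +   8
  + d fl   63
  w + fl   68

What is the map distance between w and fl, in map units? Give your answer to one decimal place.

The two most frequent reciprocal classes, w d + and + + fl, are the parental types, so the F1 was w d + / + + fl.
The two rarest classes, w d fl and + + +, are the double crossovers. Comparing them with the parentals, only the fl allele has switched, so fl is the middle locus and the order is w – fl – d.
Crossovers in the w–fl interval produce the single-crossover classes + d + and w + fl (91 + 68 = 159) plus the double crossovers (16).
RF(w–fl) = (159 + 16) / 1070 = 175/1070 = 0.1636 → 16.4 map units.

16.4 map units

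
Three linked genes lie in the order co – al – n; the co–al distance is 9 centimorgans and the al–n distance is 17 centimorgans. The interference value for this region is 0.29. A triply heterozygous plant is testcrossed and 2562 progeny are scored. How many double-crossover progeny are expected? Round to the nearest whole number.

28

Map distances give recombination frequencies of 0.090 and 0.170 for the two intervals.
With interference 0.29 (so coincidence = 0.71), expected double-crossover frequency = 0.090 × 0.170 × 0.71 = 0.01086.
Expected number = 0.01086 × 2562 = 27.83 ≈ 28.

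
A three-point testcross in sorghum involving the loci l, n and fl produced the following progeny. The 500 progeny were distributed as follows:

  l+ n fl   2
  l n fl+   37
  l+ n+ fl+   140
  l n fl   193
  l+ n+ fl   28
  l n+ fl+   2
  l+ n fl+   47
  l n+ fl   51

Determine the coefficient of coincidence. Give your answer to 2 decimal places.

0.28

The two most frequent reciprocal classes, l n fl and l+ n+ fl+, are the parental types, so the F1 was l n fl / l+ n+ fl+.
The two rarest classes, l+ n fl and l n+ fl+, are the double crossovers. Comparing them with the parentals, only the l allele has switched, so l is the middle locus and the order is fl – l – n.
fl–l: (65 + 4)/500 = 0.1380; l–n: (98 + 4)/500 = 0.2040.
Expected DCO frequency = 0.1380 × 0.2040 ≈ 0.02815; observed = 4/500 ≈ 0.00800.
Coefficient of coincidence = 0.00800/0.02815 ≈ 0.28.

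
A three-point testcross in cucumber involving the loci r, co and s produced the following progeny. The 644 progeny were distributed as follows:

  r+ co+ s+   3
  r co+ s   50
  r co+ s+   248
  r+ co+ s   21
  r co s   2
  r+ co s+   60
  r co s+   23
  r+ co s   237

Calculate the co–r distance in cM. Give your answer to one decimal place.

The two most frequent reciprocal classes, r+ co s and r co+ s+, are the parental types, so the F1 was r+ co s / r co+ s+.
The two rarest classes, r co s and r+ co+ s+, are the double crossovers. Comparing them with the parentals, only the r allele has switched, so r is the middle locus and the order is s – r – co.
Crossovers in the r–co interval produce the single-crossover classes r+ co+ s and r co s+ (21 + 23 = 44) plus the double crossovers (5).
RF(r–co) = (44 + 5) / 644 = 49/644 = 0.0761 → 7.6 cM.

7.6 cM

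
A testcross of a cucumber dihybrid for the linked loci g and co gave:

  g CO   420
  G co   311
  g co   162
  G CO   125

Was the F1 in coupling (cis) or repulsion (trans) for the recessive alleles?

trans

The two most frequent classes are G co (311) and g CO (420); these are the parental (non-recombinant) types.
So the F1 carried G co on one chromosome and g CO on the other — the recessive alleles are on opposite chromosomes (trans / repulsion).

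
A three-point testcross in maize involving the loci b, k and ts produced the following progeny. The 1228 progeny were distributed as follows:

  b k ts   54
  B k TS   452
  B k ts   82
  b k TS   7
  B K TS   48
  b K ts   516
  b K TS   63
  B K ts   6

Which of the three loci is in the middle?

b

The two most frequent reciprocal classes, B k TS and b K ts, are the parental types, so the F1 was B k TS / b K ts.
The two rarest classes, b k TS and B K ts, are the double crossovers. Comparing them with the parentals, only the b allele has switched, so b is the middle locus and the order is ts – b – k.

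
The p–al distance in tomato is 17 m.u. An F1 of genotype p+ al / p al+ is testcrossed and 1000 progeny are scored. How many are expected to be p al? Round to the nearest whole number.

A map distance of 17 m.u. corresponds to a recombination frequency of 0.170.
The F1 is p+ al / p al+, so p al is a recombinant gamete class with expected frequency r/2 = 0.170/2 = 0.0850.
Expected number = 0.0850 × 1000 = 85.00 ≈ 85.

85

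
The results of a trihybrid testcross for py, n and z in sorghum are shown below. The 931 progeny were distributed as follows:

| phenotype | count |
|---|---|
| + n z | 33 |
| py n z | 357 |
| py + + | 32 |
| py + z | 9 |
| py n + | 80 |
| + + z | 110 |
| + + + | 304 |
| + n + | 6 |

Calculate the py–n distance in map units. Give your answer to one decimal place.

8.6 map units

The two most frequent reciprocal classes, + + + and py n z, are the parental types, so the F1 was + + + / py n z.
The two rarest classes, + n + and py + z, are the double crossovers. Comparing them with the parentals, only the n allele has switched, so n is the middle locus and the order is z – n – py.
Crossovers in the n–py interval produce the single-crossover classes py + + and + n z (32 + 33 = 65) plus the double crossovers (15).
RF(n–py) = (65 + 15) / 931 = 80/931 = 0.0859 → 8.6 map units.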